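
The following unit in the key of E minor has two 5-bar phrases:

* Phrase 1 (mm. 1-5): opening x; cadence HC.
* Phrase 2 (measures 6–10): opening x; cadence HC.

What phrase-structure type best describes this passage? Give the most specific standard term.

repeated phrase

Both phrases have the same opening (x) and the same cadence (half cadence): the second is a restatement, not a consequent, so this is a repeated phrase rather than a period.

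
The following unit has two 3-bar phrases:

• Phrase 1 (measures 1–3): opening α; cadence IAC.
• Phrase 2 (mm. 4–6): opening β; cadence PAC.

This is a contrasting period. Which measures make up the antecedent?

measures 1–3

The phrase ending with the weaker cadence (imperfect authentic cadence) is the antecedent; the one ending more conclusively (perfect authentic cadence) is the consequent. The antecedent is measures 1–3.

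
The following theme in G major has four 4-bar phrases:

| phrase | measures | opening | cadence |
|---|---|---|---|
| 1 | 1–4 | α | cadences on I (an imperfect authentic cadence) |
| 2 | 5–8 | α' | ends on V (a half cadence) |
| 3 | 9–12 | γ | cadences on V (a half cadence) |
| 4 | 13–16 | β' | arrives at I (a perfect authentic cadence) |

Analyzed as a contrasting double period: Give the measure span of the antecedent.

measures 1–8

In a double period the four phrases pair into a large antecedent (phrases 1–2, ending half cadence) and a large consequent (phrases 3–4, ending perfect authentic cadence). The antecedent spans measures 1–8.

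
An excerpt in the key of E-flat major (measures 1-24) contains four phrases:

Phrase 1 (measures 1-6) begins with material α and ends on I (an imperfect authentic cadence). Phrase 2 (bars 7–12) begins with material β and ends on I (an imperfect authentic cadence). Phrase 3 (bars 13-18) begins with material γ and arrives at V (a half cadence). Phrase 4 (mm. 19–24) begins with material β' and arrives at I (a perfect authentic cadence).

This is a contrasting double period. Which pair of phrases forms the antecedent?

phrases 1 and 2

In a double period the first pair of phrases (ending imperfect authentic cadence) is the large antecedent and the second pair (ending perfect authentic cadence) is the large consequent; the antecedent is phrases 1 and 2.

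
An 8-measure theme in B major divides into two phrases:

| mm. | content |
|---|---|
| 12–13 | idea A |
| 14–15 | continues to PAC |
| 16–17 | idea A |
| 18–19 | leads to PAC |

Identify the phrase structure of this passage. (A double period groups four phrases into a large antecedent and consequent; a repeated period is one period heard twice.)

Both phrases have the same opening (A) and the same cadence (perfect authentic cadence): the second is a restatement, not a consequent, so this is a repeated phrase rather than a period.

repeated phrase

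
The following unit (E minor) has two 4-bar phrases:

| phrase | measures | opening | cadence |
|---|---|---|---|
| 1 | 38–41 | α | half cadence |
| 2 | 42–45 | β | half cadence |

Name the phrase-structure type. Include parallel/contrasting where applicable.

phrase group

The second phrase closes with a half cadence, which is not stronger than the first phrase's half cadence; without a weak→strong cadential pair there is no antecedent–consequent relationship, so this is a phrase group rather than a period.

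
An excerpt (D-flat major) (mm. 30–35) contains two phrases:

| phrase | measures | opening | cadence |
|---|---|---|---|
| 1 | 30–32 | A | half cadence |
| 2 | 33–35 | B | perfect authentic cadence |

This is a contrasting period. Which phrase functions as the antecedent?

The phrase ending with the weaker cadence (half cadence) is the antecedent; the one ending more conclusively (perfect authentic cadence) is the consequent. The antecedent is phrase 1.

phrase 1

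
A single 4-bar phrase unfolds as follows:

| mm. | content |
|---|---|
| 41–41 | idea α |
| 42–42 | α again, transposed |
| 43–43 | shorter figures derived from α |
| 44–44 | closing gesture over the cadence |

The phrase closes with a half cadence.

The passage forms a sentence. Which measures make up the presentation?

The presentation of a sentence is the basic idea (m. 41) plus its repetition (m. 42); the presentation is therefore mm. 41-42.

measures 41–42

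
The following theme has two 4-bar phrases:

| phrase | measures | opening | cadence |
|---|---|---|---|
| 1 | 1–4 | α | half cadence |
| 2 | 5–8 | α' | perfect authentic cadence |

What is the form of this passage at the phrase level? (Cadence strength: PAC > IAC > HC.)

parallel period

Phrase 1 ends with a half cadence (weaker) and phrase 2 with a perfect authentic cadence (stronger): antecedent + consequent = a period.
The two phrases open with the same material (α / α'), so the period is parallel.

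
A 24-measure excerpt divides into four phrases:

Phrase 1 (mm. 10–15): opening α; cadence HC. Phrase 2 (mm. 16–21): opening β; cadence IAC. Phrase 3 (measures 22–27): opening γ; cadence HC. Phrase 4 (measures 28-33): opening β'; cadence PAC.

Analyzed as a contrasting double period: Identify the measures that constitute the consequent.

measures 22–33

In a double period the four phrases pair into a large antecedent (phrases 1–2, ending imperfect authentic cadence) and a large consequent (phrases 3–4, ending perfect authentic cadence). The consequent spans mm. 22–33.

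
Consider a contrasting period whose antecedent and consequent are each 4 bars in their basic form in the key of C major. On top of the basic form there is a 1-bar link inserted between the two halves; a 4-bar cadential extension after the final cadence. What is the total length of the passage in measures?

13 measures

Basic contrasting period: 4 + 4 = 8 bars.
8 (basic form) + 1 (link) + 4 (cadential extension) = 13.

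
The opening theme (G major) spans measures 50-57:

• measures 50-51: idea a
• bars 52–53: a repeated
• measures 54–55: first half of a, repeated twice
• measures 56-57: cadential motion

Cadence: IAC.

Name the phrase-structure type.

sentence

Basic idea (bars 50–51) + its repetition (mm. 52–53) form the presentation; fragmentation and cadence (mm. 54-57) form the continuation — the 8-bar whole is a sentence.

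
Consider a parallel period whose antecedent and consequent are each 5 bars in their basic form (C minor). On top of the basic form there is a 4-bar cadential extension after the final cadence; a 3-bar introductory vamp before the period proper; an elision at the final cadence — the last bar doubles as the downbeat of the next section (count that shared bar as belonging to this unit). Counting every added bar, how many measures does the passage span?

Basic parallel period: 5 + 5 = 10 bars.
10 (basic form) + 4 (cadential extension) + 3 (introduction) = 17.
The elision shares a bar with the next section but does not change this unit's count.

17 measures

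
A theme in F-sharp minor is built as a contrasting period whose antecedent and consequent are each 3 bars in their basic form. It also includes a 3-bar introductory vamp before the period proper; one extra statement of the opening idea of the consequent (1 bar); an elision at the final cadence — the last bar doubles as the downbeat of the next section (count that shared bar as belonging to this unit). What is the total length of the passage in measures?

Basic contrasting period: 3 + 3 = 6 bars.
6 (basic form) + 3 (introduction) + 1 (extra statement) = 10.
The elision shares a bar with the next section but does not change this unit's count.

10 measures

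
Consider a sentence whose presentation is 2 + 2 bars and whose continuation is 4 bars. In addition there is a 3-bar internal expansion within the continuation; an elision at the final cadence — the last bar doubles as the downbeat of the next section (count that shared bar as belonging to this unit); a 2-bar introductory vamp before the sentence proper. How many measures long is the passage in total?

Basic sentence: 2 + 2 + 4 = 8 bars.
8 (basic form) + 3 (internal expansion) + 2 (introduction) = 13.
The elision shares a bar with the next section but does not change this unit's count.

13 measures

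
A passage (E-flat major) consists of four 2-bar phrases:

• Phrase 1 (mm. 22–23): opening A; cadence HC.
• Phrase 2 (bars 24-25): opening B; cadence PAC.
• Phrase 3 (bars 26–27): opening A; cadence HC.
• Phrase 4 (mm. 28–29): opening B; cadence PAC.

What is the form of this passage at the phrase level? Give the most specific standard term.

repeated period

The cadence pattern HC–PAC–HC–PAC is weak–strong twice, and phrases 3–4 restate phrases 1–2: a period heard twice, not a double period (which would end weakly at phrase 2).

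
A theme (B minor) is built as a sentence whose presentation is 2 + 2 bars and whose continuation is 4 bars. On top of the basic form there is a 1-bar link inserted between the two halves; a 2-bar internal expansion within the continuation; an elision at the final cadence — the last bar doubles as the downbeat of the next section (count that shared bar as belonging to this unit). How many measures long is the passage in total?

Basic sentence: 2 + 2 + 4 = 8 bars.
8 (basic form) + 1 (link) + 2 (internal expansion) = 11.
The elision shares a bar with the next section but does not change this unit's count.

11 measures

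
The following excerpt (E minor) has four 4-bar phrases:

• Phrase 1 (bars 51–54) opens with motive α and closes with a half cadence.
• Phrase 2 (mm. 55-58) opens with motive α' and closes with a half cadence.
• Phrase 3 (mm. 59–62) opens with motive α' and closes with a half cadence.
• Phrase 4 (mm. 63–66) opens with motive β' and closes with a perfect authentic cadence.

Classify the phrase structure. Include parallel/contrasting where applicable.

Four phrases in two halves: the first half (measures 51–58) ends with a half cadence, the second (bars 59-66) with a perfect authentic cadence — a large antecedent–consequent pair, i.e. a double period.
Phrase 3 begins with the same material as phrase 1, making it parallel.

parallel double period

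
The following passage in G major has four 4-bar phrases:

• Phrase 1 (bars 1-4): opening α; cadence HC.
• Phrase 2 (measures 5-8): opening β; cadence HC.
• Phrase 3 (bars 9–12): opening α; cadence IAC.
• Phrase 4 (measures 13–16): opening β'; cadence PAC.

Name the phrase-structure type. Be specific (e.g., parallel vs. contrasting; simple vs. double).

Four phrases in two halves: the first half (mm. 1–8) ends with a half cadence, the second (bars 9–16) with a perfect authentic cadence — a large antecedent–consequent pair, i.e. a double period.
Phrase 3 begins with the same material as phrase 1, making it parallel.

parallel double period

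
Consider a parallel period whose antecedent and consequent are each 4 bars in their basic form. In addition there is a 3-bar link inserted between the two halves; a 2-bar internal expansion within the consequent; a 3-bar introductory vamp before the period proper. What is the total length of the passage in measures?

16 measures

Basic parallel period: 4 + 4 = 8 bars.
8 (basic form) + 3 (link) + 2 (internal expansion) + 3 (introduction) = 16.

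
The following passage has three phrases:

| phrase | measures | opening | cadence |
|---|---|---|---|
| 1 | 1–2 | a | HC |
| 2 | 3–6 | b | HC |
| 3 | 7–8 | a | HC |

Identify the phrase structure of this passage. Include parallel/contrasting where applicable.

phrase group

The final phrase closes with a half cadence, which is not stronger than the preceding half cadence; the 3 phrases lack an overall antecedent–consequent design and so form a phrase group.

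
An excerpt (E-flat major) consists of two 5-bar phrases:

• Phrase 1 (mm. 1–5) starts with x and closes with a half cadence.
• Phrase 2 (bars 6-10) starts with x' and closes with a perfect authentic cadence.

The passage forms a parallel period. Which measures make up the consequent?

The antecedent is the phrase ending with the weaker cadence (half cadence, phrase 1) and the consequent the one ending more conclusively (perfect authentic cadence, phrase 2); the consequent is measures 6–10.

measures 6–10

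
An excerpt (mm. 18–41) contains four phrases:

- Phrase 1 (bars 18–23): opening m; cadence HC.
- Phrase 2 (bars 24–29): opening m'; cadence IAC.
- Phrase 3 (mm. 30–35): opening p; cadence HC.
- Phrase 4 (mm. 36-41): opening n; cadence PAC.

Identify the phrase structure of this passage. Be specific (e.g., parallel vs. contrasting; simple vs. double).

contrasting double period

Four phrases in two halves: the first half (mm. 18–29) ends with an imperfect authentic cadence, the second (mm. 30-41) with a perfect authentic cadence — a large antecedent–consequent pair, i.e. a double period.
Phrase 3 begins with different material from phrase 1, making it contrasting.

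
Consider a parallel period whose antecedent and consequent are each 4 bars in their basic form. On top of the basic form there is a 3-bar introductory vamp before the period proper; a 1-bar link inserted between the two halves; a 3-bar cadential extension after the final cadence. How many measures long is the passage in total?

Basic parallel period: 4 + 4 = 8 bars.
8 (basic form) + 3 (introduction) + 1 (link) + 3 (cadential extension) = 15.

15 measures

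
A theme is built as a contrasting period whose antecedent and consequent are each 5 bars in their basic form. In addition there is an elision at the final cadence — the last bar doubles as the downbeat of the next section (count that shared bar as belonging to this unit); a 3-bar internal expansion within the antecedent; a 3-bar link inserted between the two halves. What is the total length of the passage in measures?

Basic contrasting period: 5 + 5 = 10 bars.
10 (basic form) + 3 (internal expansion) + 3 (link) = 16.
The elision shares a bar with the next section but does not change this unit's count.

16 measures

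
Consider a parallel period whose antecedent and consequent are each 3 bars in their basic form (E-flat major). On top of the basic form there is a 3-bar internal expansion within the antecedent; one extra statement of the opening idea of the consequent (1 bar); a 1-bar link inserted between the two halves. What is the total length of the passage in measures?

11 measures

Basic parallel period: 3 + 3 = 6 bars.
6 (basic form) + 3 (internal expansion) + 1 (extra statement) + 1 (link) = 11.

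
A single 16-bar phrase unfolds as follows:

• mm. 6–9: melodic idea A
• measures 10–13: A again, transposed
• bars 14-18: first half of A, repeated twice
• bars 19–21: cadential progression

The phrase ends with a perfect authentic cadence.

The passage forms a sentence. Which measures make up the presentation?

measures 6–13

The presentation of a sentence is the basic idea (bars 6–9) plus its repetition (bars 10-13); the presentation is therefore bars 6-13.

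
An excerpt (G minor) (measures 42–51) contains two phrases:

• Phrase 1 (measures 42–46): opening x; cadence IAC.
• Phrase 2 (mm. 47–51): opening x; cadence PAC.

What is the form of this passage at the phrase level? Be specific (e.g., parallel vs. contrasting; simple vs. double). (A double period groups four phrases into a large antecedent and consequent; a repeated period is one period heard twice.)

parallel period

Phrase 1 ends with an imperfect authentic cadence (weaker) and phrase 2 with a perfect authentic cadence (stronger): antecedent + consequent = a period.
The two phrases open with the same material (x / x), so the period is parallel.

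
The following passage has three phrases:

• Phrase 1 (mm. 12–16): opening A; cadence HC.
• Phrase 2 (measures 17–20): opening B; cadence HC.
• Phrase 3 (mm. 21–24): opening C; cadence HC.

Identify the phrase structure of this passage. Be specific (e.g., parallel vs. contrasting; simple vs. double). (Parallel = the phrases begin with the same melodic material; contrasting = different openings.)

phrase group

The final phrase closes with a half cadence, which is not stronger than the preceding half cadence; the 3 phrases lack an overall antecedent–consequent design and so form a phrase group.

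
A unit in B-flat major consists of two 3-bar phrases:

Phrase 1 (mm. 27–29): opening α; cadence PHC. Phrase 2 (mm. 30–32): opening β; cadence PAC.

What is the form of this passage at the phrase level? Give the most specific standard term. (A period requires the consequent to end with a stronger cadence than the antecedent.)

Phrase 1 ends with a Phrygian half cadence (weaker) and phrase 2 with a perfect authentic cadence (stronger): antecedent + consequent = a period.
The two phrases open with different material (α / β), so the period is contrasting.

contrasting period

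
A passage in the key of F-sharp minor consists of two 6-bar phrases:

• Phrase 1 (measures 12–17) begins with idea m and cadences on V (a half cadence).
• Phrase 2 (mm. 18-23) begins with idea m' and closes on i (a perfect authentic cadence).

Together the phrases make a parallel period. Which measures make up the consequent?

measures 18–23

The phrase ending with the weaker cadence (half cadence) is the antecedent; the one ending more conclusively (perfect authentic cadence) is the consequent. The consequent is measures 18–23.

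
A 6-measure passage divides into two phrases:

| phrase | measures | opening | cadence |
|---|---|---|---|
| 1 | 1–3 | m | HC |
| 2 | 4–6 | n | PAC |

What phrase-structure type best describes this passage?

contrasting period

Phrase 1 ends with a half cadence (weaker) and phrase 2 with a perfect authentic cadence (stronger): antecedent + consequent = a period.
The two phrases open with different material (m / n), so the period is contrasting.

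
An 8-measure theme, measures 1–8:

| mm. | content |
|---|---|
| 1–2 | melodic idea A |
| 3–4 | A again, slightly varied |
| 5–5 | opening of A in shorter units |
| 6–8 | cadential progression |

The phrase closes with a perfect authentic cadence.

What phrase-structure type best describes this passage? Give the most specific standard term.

Basic idea (bars 1–2) + its repetition (measures 3–4) form the presentation; fragmentation and cadence (measures 5–8) form the continuation — the 8-bar whole is a sentence.

sentence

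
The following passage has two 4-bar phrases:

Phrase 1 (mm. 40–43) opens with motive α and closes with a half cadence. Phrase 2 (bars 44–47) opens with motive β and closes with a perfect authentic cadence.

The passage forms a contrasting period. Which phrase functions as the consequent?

phrase 2

The phrase ending with the weaker cadence (half cadence) is the antecedent; the one ending more conclusively (perfect authentic cadence) is the consequent. The consequent is phrase 2.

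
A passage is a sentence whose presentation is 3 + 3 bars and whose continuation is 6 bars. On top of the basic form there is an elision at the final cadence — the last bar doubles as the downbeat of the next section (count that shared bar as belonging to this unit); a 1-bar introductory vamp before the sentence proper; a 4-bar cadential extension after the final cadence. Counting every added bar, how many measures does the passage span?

17 measures

Basic sentence: 3 + 3 + 6 = 12 bars.
12 (basic form) + 1 (introduction) + 4 (cadential extension) = 17.
The elision shares a bar with the next section but does not change this unit's count.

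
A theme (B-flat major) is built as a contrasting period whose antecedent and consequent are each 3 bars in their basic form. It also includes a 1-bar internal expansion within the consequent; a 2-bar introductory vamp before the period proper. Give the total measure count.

9 measures

Basic contrasting period: 3 + 3 = 6 bars.
6 (basic form) + 1 (internal expansion) + 2 (introduction) = 9.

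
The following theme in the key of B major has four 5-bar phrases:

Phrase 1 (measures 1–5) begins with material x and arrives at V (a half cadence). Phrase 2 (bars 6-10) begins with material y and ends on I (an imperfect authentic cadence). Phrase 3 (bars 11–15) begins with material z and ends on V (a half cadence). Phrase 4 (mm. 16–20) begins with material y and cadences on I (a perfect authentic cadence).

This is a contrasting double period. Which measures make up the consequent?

measures 11–20

In a double period the first pair of phrases (ending imperfect authentic cadence) is the large antecedent and the second pair (ending perfect authentic cadence) is the large consequent; the consequent is measures 11–20.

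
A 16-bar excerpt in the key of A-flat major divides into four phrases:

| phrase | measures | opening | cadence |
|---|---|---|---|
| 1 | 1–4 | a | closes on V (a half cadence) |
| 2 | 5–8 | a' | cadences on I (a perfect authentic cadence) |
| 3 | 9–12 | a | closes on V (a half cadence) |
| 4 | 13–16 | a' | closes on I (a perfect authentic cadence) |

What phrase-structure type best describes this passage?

The cadence pattern HC–PAC–HC–PAC is weak–strong twice, and phrases 3–4 restate phrases 1–2: a period heard twice, not a double period (which would end weakly at phrase 2).

repeated period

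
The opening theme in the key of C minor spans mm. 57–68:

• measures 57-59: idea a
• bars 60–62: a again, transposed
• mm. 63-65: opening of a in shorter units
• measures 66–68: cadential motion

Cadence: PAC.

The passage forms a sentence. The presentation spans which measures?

measures 57–62

The presentation of a sentence is the basic idea (measures 57–59) plus its repetition (mm. 60–62); the presentation is therefore mm. 57–62.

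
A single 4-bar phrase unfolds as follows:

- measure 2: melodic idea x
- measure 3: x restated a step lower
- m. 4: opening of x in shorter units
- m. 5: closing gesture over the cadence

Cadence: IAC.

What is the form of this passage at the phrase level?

Basic idea (m. 2) + its repetition (measure 3) form the presentation; fragmentation and cadence (bars 4-5) form the continuation — the 4-bar whole is a sentence.

sentence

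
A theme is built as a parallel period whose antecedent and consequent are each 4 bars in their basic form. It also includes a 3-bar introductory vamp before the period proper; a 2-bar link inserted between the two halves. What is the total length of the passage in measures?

Basic parallel period: 4 + 4 = 8 bars.
8 (basic form) + 3 (introduction) + 2 (link) = 13.

13 measures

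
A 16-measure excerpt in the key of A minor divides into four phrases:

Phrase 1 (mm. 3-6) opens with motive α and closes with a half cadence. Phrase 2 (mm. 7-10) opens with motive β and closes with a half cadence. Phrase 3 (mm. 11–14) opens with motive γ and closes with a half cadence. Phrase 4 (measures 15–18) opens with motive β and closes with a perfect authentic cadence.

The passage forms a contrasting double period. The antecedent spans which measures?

measures 3–10

In a double period the four phrases pair into a large antecedent (phrases 1–2, ending half cadence) and a large consequent (phrases 3–4, ending perfect authentic cadence). The antecedent spans bars 3–10.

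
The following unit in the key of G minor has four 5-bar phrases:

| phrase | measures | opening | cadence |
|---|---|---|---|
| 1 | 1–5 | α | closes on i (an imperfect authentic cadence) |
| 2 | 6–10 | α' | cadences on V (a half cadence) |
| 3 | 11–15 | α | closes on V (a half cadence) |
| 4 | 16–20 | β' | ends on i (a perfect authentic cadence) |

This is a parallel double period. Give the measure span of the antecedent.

measures 1–10

In a double period the first pair of phrases (ending half cadence) is the large antecedent and the second pair (ending perfect authentic cadence) is the large consequent; the antecedent is measures 1–10.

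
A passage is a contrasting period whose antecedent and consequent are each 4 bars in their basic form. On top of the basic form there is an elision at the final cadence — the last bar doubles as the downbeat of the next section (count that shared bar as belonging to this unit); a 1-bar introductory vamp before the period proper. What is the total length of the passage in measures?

9 measures

Basic contrasting period: 4 + 4 = 8 bars.
8 (basic form) + 1 (introduction) = 9.
The elision shares a bar with the next section but does not change this unit's count.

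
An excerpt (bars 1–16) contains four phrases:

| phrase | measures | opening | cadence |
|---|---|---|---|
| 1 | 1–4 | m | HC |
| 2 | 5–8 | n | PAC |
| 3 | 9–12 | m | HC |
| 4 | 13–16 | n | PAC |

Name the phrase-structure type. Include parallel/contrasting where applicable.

The cadence pattern HC–PAC–HC–PAC is weak–strong twice, and phrases 3–4 restate phrases 1–2: a period heard twice, not a double period (which would end weakly at phrase 2).

repeated period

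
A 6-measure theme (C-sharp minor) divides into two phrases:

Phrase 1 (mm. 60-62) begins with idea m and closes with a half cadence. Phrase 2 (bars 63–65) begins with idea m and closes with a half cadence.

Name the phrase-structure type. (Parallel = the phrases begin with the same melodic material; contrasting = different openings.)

Both phrases have the same opening (m) and the same cadence (half cadence): the second is a restatement, not a consequent, so this is a repeated phrase rather than a period.

repeated phrase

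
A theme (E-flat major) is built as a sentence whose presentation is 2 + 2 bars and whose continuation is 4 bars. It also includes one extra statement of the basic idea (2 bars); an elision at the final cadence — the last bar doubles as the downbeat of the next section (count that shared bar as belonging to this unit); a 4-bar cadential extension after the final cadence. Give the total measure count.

14 measures

Basic sentence: 2 + 2 + 4 = 8 bars.
8 (basic form) + 2 (extra statement) + 4 (cadential extension) = 14.
The elision shares a bar with the next section but does not change this unit's count.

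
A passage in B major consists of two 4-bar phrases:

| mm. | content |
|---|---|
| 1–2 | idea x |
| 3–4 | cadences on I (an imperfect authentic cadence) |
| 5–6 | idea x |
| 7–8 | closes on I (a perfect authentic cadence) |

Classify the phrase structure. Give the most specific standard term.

Phrase 1 ends with an imperfect authentic cadence (weaker) and phrase 2 with a perfect authentic cadence (stronger): antecedent + consequent = a period.
The two phrases open with the same material (x / x), so the period is parallel.

parallel period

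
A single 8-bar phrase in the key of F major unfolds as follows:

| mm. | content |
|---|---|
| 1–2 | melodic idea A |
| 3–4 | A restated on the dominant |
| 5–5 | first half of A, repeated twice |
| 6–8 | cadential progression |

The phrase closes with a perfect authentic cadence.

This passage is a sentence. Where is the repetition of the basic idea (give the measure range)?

measures 3–4

The presentation of a sentence is the basic idea (mm. 1–2) plus its repetition (mm. 3–4); the repetition of the basic idea is therefore mm. 3–4.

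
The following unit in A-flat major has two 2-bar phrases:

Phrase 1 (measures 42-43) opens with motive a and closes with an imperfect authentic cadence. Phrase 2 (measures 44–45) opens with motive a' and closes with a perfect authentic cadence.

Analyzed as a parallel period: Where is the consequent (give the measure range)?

measures 44–45

The antecedent is the phrase ending with the weaker cadence (imperfect authentic cadence, phrase 1) and the consequent the one ending more conclusively (perfect authentic cadence, phrase 2); the consequent is mm. 44–45.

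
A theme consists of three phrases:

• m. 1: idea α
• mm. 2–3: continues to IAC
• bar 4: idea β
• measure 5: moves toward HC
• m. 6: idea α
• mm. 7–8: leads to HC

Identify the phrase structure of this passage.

phrase group

The final phrase closes with a half cadence, which is not stronger than the preceding half cadence; the 3 phrases lack an overall antecedent–consequent design and so form a phrase group.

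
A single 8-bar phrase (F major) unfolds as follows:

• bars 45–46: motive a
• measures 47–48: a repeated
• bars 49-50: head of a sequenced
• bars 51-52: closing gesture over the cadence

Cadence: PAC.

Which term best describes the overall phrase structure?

sentence

Basic idea (mm. 45–46) + its repetition (mm. 47-48) form the presentation; fragmentation and cadence (mm. 49–52) form the continuation — the 8-bar whole is a sentence.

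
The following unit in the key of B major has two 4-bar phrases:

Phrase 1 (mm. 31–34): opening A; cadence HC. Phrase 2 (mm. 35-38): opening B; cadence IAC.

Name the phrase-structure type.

contrasting period

Phrase 1 ends with a half cadence (weaker) and phrase 2 with an imperfect authentic cadence (stronger): antecedent + consequent = a period.
The two phrases open with different material (A / B), so the period is contrasting.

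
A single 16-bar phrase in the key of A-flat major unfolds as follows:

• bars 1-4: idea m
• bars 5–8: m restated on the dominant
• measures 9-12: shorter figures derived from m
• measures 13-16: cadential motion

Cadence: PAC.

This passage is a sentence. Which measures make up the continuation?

After the presentation (mm. 1–8), the continuation covers the fragmentation through the cadence: bars 9–16.

measures 9–16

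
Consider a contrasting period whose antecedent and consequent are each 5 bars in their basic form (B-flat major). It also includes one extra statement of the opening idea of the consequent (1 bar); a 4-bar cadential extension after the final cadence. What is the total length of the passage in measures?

15 measures

Basic contrasting period: 5 + 5 = 10 bars.
10 (basic form) + 1 (extra statement) + 4 (cadential extension) = 15.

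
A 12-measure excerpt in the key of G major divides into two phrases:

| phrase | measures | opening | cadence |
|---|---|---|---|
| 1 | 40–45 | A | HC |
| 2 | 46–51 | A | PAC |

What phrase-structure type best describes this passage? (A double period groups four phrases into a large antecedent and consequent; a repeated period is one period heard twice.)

Phrase 1 ends with a half cadence (weaker) and phrase 2 with a perfect authentic cadence (stronger): antecedent + consequent = a period.
The two phrases open with the same material (A / A), so the period is parallel.

parallel period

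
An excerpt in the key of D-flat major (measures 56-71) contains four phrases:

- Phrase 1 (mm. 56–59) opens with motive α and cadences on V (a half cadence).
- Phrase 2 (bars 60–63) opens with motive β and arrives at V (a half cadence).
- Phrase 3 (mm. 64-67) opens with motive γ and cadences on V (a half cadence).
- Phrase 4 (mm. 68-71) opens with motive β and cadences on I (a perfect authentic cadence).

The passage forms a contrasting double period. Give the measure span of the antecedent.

In a double period the first pair of phrases (ending half cadence) is the large antecedent and the second pair (ending perfect authentic cadence) is the large consequent; the antecedent is measures 56–63.

measures 56–63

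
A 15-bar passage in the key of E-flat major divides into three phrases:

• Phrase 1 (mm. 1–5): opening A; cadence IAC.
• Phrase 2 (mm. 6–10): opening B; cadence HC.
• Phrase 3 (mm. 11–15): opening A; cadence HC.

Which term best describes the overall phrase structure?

phrase group

The final phrase closes with a half cadence, which is not stronger than the preceding half cadence; the 3 phrases lack an overall antecedent–consequent design and so form a phrase group.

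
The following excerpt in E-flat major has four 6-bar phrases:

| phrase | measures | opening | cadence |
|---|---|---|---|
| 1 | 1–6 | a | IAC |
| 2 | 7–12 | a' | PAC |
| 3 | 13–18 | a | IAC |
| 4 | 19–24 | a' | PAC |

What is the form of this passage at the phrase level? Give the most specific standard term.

repeated period

The cadence pattern IAC–PAC–IAC–PAC is weak–strong twice, and phrases 3–4 restate phrases 1–2: a period heard twice, not a double period (which would end weakly at phrase 2).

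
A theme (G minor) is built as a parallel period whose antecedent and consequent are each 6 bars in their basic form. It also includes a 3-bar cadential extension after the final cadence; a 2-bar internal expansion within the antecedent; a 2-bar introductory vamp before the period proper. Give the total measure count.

Basic parallel period: 6 + 6 = 12 bars.
12 (basic form) + 3 (cadential extension) + 2 (internal expansion) + 2 (introduction) = 19.

19 measures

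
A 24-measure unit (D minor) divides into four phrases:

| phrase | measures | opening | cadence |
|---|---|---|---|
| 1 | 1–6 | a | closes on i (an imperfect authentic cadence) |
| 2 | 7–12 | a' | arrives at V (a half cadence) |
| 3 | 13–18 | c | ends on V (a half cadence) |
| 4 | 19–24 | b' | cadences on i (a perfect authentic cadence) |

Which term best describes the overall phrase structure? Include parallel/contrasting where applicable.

Four phrases in two halves: the first half (mm. 1–12) ends with a half cadence, the second (mm. 13–24) with a perfect authentic cadence — a large antecedent–consequent pair, i.e. a double period.
Phrase 3 begins with different material from phrase 1, making it contrasting.

contrasting double period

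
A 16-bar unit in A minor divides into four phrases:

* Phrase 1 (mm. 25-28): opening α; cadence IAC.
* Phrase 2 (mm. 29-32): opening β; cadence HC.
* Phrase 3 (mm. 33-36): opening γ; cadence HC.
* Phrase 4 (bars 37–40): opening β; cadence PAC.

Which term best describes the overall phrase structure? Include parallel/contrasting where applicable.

Four phrases in two halves: the first half (mm. 25-32) ends with a half cadence, the second (mm. 33–40) with a perfect authentic cadence — a large antecedent–consequent pair, i.e. a double period.
Phrase 3 begins with different material from phrase 1, making it contrasting.

contrasting double period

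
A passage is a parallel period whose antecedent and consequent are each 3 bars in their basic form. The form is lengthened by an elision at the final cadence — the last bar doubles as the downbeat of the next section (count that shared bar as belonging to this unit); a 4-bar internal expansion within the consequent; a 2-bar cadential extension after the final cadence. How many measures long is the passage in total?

12 measures

Basic parallel period: 3 + 3 = 6 bars.
6 (basic form) + 4 (internal expansion) + 2 (cadential extension) = 12.
The elision shares a bar with the next section but does not change this unit's count.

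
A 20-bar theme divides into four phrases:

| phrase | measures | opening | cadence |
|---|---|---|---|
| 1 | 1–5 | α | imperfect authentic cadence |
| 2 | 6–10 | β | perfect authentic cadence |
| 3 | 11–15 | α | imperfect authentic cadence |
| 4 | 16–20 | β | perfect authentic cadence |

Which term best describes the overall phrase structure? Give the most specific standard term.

The cadence pattern IAC–PAC–IAC–PAC is weak–strong twice, and phrases 3–4 restate phrases 1–2: a period heard twice, not a double period (which would end weakly at phrase 2).

repeated period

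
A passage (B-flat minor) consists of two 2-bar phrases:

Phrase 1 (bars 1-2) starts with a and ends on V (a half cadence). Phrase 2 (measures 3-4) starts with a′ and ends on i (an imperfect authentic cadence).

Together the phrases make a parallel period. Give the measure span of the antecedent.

measures 1–2

The phrase ending with the weaker cadence (half cadence) is the antecedent; the one ending more conclusively (imperfect authentic cadence) is the consequent. The antecedent is measures 1–2.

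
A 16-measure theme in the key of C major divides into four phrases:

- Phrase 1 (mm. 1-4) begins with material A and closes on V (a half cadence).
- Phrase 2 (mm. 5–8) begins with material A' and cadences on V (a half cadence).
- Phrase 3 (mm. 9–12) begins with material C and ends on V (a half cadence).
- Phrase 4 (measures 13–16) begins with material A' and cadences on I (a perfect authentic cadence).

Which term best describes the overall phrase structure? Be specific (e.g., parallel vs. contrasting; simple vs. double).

Four phrases in two halves: the first half (mm. 1-8) ends with a half cadence, the second (measures 9–16) with a perfect authentic cadence — a large antecedent–consequent pair, i.e. a double period.
Phrase 3 begins with different material from phrase 1, making it contrasting.

contrasting double period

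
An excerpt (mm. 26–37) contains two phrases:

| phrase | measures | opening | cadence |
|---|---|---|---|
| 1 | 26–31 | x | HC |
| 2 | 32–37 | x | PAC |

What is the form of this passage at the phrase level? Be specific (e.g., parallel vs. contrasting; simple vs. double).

Phrase 1 ends with a half cadence (weaker) and phrase 2 with a perfect authentic cadence (stronger): antecedent + consequent = a period.
The two phrases open with the same material (x / x), so the period is parallel.

parallel period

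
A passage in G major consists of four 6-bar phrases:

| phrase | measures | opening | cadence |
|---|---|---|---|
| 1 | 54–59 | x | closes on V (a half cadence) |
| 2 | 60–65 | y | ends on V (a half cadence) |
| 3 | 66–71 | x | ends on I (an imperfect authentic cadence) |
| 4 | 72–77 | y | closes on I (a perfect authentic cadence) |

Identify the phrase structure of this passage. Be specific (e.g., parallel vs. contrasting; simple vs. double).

parallel double period

Four phrases in two halves: the first half (mm. 54–65) ends with a half cadence, the second (measures 66–77) with a perfect authentic cadence — a large antecedent–consequent pair, i.e. a double period.
Phrase 3 begins with the same material as phrase 1, making it parallel.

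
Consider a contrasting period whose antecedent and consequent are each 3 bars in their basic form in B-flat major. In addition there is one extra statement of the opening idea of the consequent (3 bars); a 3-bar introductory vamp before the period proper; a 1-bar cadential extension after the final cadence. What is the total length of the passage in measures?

13 measures

Basic contrasting period: 3 + 3 = 6 bars.
6 (basic form) + 3 (extra statement) + 3 (introduction) + 1 (cadential extension) = 13.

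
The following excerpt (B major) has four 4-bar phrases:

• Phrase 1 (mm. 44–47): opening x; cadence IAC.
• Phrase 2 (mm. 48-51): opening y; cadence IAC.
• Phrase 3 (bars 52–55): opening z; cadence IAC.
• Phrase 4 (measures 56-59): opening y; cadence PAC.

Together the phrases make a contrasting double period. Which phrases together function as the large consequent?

phrases 3 and 4

In a double period the first pair of phrases (ending imperfect authentic cadence) is the large antecedent and the second pair (ending perfect authentic cadence) is the large consequent; the consequent is phrases 3 and 4.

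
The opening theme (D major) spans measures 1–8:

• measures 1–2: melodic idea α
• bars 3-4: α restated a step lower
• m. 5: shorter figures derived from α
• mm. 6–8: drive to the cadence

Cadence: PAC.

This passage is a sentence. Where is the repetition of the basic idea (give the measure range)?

measures 3–4

The presentation of a sentence is the basic idea (mm. 1–2) plus its repetition (bars 3–4); the repetition of the basic idea is therefore measures 3-4.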